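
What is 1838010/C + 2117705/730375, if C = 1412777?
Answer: 866856294107/206371400275 ≈ 4.2005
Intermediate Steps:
1838010/C + 2117705/730375 = 1838010/1412777 + 2117705/730375 = 1838010*(1/1412777) + 2117705*(1/730375) = 1838010/1412777 + 423541/146075 = 866856294107/206371400275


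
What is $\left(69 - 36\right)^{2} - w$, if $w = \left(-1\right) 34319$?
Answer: $35408$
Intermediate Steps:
$w = -34319$
$\left(69 - 36\right)^{2} - w = \left(69 - 36\right)^{2} - -34319 = 33^{2} + 34319 = 1089 + 34319 = 35408$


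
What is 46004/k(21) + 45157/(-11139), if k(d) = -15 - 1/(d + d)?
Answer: -21550913419/7028709 ≈ -3066.1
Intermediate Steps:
k(d) = -15 - 1/(2*d)
46004/k(21) + 45157/(-11139) = 46004/(-15 - ½/21) + 45157/(-11139) = 46004/(-15 - ½*1/21) + 45157*(-1/11139) = 46004/(-15 - 1/42) - 45157/11139 = 46004/(-631/42) - 45157/11139 = 46004*(-42/631) - 45157/11139 = -1932168/631 - 45157/11139 = -21550913419/7028709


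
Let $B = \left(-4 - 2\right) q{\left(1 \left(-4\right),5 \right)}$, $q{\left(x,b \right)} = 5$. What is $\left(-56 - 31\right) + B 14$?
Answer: $-507$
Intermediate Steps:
$B = -30$ ($B = \left(-4 - 2\right) 5 = \left(-6\right) 5 = -30$)
$\left(-56 - 31\right) + B 14 = \left(-56 - 31\right) - 420 = -87 - 420 = -507$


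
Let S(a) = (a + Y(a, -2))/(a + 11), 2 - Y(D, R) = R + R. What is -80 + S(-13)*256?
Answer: 816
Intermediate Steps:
Y(D, R) = 2 - 2*R (Y(D, R) = 2 - (R + R) = 2 - 2*R)
S(a) = (6 + a)/(11 + a) (S(a) = (a + (2 - 2*(-2)))/(a + 11) = (a + (2 + 4))/(11 + a) = (a + 6)/(11 + a) = (6 + a)/(11 + a))
-80 + S(-13)*256 = -80 + ((6 - 13)/(11 - 13))*256 = -80 + (-7/(-2))*256 = -80 - ½*(-7)*256 = -80 + (7/2)*256 = -80 + 896 = 816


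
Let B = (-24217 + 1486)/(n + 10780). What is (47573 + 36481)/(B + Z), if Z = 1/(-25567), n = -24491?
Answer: 14732528580699/290574883 ≈ 50701.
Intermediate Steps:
Z = -1/25567 ≈ -3.9113e-5
B = 22731/13711 (B = (-24217 + 1486)/(-24491 + 10780) = -22731/(-13711) = -22731*(-1/13711) = 22731/13711 ≈ 1.6579)
(47573 + 36481)/(B + Z) = (47573 + 36481)/(22731/13711 - 1/25567) = 84054/(581149766/350549137) = 84054*(350549137/581149766) = 14732528580699/290574883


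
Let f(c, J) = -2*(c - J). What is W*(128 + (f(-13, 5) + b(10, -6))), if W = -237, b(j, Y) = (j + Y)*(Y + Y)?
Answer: -27492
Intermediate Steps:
b(j, Y) = 2*Y*(Y + j) (b(j, Y) = (Y + j)*(2*Y) = 2*Y*(Y + j))
f(c, J) = -2*c + 2*J
W*(128 + (f(-13, 5) + b(10, -6))) = -237*(128 + ((-2*(-13) + 2*5) + 2*(-6)*(-6 + 10))) = -237*(128 + ((26 + 10) + 2*(-6)*4)) = -237*(128 + (36 - 48)) = -237*(128 - 12) = -237*116 = -27492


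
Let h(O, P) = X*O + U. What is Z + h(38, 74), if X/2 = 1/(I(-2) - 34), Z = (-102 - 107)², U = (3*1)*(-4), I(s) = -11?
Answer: 1965029/45 ≈ 43667.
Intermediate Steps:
U = -12 (U = 3*(-4) = -12)
Z = 43681 (Z = (-209)² = 43681)
X = -2/45 (X = 2/(-11 - 34) = 2/(-45) = 2*(-1/45) = -2/45 ≈ -0.044444)
h(O, P) = -12 - 2*O/45 (h(O, P) = -2*O/45 - 12 = -12 - 2*O/45)
Z + h(38, 74) = 43681 + (-12 - 2/45*38) = 43681 + (-12 - 76/45) = 43681 - 616/45 = 1965029/45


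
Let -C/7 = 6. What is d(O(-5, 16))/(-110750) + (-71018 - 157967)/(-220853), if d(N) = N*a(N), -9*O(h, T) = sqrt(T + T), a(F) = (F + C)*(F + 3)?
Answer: 342407135549/330202841625 - 20348*sqrt(2)/40368375 ≈ 1.0362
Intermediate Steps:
C = -42 (C = -7*6 = -42)
a(F) = (-42 + F)*(3 + F) (a(F) = (F - 42)*(F + 3) = (-42 + F)*(3 + F))
O(h, T) = -sqrt(2)*sqrt(T)/9 (O(h, T) = -sqrt(T + T)/9 = -sqrt(2)*sqrt(T)/9)
d(N) = N*(-126 + N**2 - 39*N)
d(O(-5, 16))/(-110750) + (-71018 - 157967)/(-220853) = ((-sqrt(2)*sqrt(16)/9)*(-126 + (-sqrt(2)*sqrt(16)/9)**2 - (-13)*sqrt(2)*sqrt(16)/3))/(-110750) + (-71018 - 157967)/(-220853) = ((-1/9*sqrt(2)*4)*(-126 + (-1/9*sqrt(2)*4)**2 - (-13)*sqrt(2)*4/3))*(-1/110750) - 228985*(-1/220853) = ((-4*sqrt(2)/9)*(-126 + (-4*sqrt(2)/9)**2 - (-52)*sqrt(2)/3))*(-1/110750) + 228985/220853 = ((-4*sqrt(2)/9)*(-126 + 32/81 + 52*sqrt(2)/3))*(-1/110750) + 228985/220853 = ((-4*sqrt(2)/9)*(-10174/81 + 52*sqrt(2)/3))*(-1/110750) + 228985/220853 = -4*sqrt(2)*(-10174/81 + 52*sqrt(2)/3)/9*(-1/110750) + 228985/220853 = 2*sqrt(2)*(-10174/81 + 52*sqrt(2)/3)/498375 + 228985/220853 = 228985/220853 + 2*sqrt(2)*(-10174/81 + 52*sqrt(2)/3)/498375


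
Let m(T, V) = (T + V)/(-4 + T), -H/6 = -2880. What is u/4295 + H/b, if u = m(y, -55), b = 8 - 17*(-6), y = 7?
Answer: 7421584/47245 ≈ 157.09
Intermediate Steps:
H = 17280 (H = -6*(-2880) = 17280)
m(T, V) = (T + V)/(-4 + T)
b = 110 (b = 8 + 102 = 110)
u = -16 (u = (7 - 55)/(-4 + 7) = -48/3 = (⅓)*(-48) = -16)
u/4295 + H/b = -16/4295 + 17280/110 = -16*1/4295 + 17280*(1/110) = -16/4295 + 1728/11 = 7421584/47245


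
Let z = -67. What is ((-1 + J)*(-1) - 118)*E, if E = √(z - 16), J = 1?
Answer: -118*I*√83 ≈ -1075.0*I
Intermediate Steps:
E = I*√83 (E = √(-67 - 16) = √(-83) = I*√83 ≈ 9.1104*I)
((-1 + J)*(-1) - 118)*E = ((-1 + 1)*(-1) - 118)*(I*√83) = (0*(-1) - 118)*(I*√83) = (0 - 118)*(I*√83) = -118*I*√83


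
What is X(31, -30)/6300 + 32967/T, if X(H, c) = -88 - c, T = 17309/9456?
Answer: 981967746839/54523350 ≈ 18010.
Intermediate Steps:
T = 17309/9456 (T = 17309*(1/9456) = 17309/9456 ≈ 1.8305)
X(31, -30)/6300 + 32967/T = (-88 - 1*(-30))/6300 + 32967/(17309/9456) = (-88 + 30)*(1/6300) + 32967*(9456/17309) = -58*1/6300 + 311735952/17309 = -29/3150 + 311735952/17309 = 981967746839/54523350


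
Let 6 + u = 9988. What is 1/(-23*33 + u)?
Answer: 1/9223 ≈ 0.00010842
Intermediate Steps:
u = 9982 (u = -6 + 9988 = 9982)
1/(-23*33 + u) = 1/(-23*33 + 9982) = 1/(-759 + 9982) = 1/9223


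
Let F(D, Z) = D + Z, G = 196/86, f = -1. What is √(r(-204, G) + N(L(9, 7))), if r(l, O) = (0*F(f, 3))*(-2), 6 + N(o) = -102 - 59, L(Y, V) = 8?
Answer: I*√167 ≈ 12.923*I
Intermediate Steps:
N(o) = -167 (N(o) = -6 + (-102 - 59) = -6 - 161 = -167)
G = 98/43 (G = 196*(1/86) = 98/43 ≈ 2.2791)
r(l, O) = 0 (r(l, O) = (0*(-1 + 3))*(-2) = (0*2)*(-2) = 0*(-2) = 0)
√(r(-204, G) + N(L(9, 7))) = √(0 - 167) = √(-167) = I*√167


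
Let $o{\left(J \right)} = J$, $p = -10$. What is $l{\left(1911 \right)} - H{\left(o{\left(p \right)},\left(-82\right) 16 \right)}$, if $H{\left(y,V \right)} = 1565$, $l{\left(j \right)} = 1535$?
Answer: $-30$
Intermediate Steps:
$l{\left(1911 \right)} - H{\left(o{\left(p \right)},\left(-82\right) 16 \right)} = 1535 - 1565 = -30$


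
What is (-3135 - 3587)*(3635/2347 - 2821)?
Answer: 44481167944/2347 ≈ 1.8952e+7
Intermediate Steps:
(-3135 - 3587)*(3635/2347 - 2821) = -6722*(3635*(1/2347) - 2821) = -6722*(3635/2347 - 2821) = -6722*(-6617252/2347) = 44481167944/2347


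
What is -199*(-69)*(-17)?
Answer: -233427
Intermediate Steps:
-199*(-69)*(-17) = 13731*(-17) = -233427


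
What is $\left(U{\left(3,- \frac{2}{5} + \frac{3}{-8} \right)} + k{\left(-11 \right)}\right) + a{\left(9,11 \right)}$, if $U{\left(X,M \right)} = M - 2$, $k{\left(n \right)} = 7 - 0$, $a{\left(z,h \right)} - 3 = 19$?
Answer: $\frac{1049}{40} \approx 26.225$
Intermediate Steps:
$a{\left(z,h \right)} = 22$ ($a{\left(z,h \right)} = 3 + 19 = 22$)
$k{\left(n \right)} = 7$ ($k{\left(n \right)} = 7 + 0 = 7$)
$U{\left(X,M \right)} = -2 + M$
$\left(U{\left(3,- \frac{2}{5} + \frac{3}{-8} \right)} + k{\left(-11 \right)}\right) + a{\left(9,11 \right)} = \left(\left(-2 + \left(- \frac{2}{5} + \frac{3}{-8}\right)\right) + 7\right) + 22 = \left(\left(-2 + \left(\left(-2\right) \frac{1}{5} + 3 \left(- \frac{1}{8}\right)\right)\right) + 7\right) + 22 = \left(\left(-2 - \frac{31}{40}\right) + 7\right) + 22 = \left(- \frac{111}{40} + 7\right) + 22 = \frac{169}{40} + 22 = \frac{1049}{40}$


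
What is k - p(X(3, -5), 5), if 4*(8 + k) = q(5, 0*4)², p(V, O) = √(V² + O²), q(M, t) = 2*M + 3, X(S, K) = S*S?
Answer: 137/4 - √106 ≈ 23.954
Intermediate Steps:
X(S, K) = S²
q(M, t) = 3 + 2*M
p(V, O) = √(O² + V²)
k = 137/4 (k = -8 + (3 + 2*5)²/4 = -8 + (3 + 10)²/4 = -8 + (¼)*13² = -8 + (¼)*169 = -8 + 169/4 = 137/4 ≈ 34.250)
k - p(X(3, -5), 5) = 137/4 - √(5² + (3²)²) = 137/4 - √(25 + 9²) = 137/4 - √(25 + 81) = 137/4 - √106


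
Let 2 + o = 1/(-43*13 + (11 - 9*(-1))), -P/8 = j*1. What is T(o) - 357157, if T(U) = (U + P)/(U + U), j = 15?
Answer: -770679047/2158 ≈ -3.5713e+5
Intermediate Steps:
P = -120 ≈ -120.00
o = -1079/539 (o = -2 + 1/(-43*13 + (11 - 9*(-1))) = -2 + 1/(-559 + (11 + 9)) = -2 + 1/(-559 + 20) = -2 + 1/(-539) = -2 - 1/539 = -1079/539 ≈ -2.0019)
T(U) = (-120 + U)/(2*U) (T(U) = (U - 120)/(U + U) = (-120 + U)/((2*U)) = (-120 + U)*(1/(2*U)) = (-120 + U)/(2*U))
T(o) - 357157 = (-120 - 1079/539)/(2*(-1079/539)) - 357157 = (1/2)*(-539/1079)*(-65759/539) - 357157 = 65759/2158 - 357157 = -770679047/2158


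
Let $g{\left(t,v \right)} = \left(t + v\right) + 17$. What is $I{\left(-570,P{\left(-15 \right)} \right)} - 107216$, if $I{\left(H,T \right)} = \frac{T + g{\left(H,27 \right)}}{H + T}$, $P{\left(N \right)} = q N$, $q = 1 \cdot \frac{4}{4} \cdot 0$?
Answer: $- \frac{30556297}{285} \approx -1.0722 \cdot 10^{5}$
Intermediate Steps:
$g{\left(t,v \right)} = 17 + t + v$
$q = 0$ ($q = 1 \cdot 4 \cdot \frac{1}{4} \cdot 0 = 1 \cdot 1 \cdot 0 = 1 \cdot 0 = 0$)
$P{\left(N \right)} = 0$ ($P{\left(N \right)} = 0 N = 0$)
$I{\left(H,T \right)} = \frac{44 + H + T}{H + T}$ ($I{\left(H,T \right)} = \frac{T + \left(17 + H + 27\right)}{H + T} = \frac{T + \left(44 + H\right)}{H + T} = \frac{44 + H + T}{H + T}$)
$I{\left(-570,P{\left(-15 \right)} \right)} - 107216 = \frac{44 - 570 + 0}{-570 + 0} - 107216 = \frac{1}{-570} \left(-526\right) - 107216 = \left(- \frac{1}{570}\right) \left(-526\right) - 107216 = \frac{263}{285} - 107216 = - \frac{30556297}{285}$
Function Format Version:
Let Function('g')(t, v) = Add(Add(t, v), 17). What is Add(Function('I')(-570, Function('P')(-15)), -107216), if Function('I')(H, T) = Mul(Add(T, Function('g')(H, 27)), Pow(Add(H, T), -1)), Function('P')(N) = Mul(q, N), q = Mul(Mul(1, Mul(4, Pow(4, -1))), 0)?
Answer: Rational(-30556297, 285) ≈ -1.0722e+5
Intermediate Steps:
Function('g')(t, v) = Add(17, t, v)
q = 0 (q = Mul(Mul(1, Mul(4, Rational(1, 4))), 0) = Mul(Mul(1, 1), 0) = Mul(1, 0) = 0)
Function('P')(N) = 0 (Function('P')(N) = Mul(0, N) = 0)
Function('I')(H, T) = Mul(Pow(Add(H, T), -1), Add(44, H, T)) (Function('I')(H, T) = Mul(Add(T, Add(17, H, 27)), Pow(Add(H, T), -1)) = Mul(Add(T, Add(44, H)), Pow(Add(H, T), -1)) = Mul(Add(44, H, T), Pow(Add(H, T), -1)) = Mul(Pow(Add(H, T), -1), Add(44, H, T)))
Add(Function('I')(-570, Function('P')(-15)), -107216) = Add(Mul(Pow(Add(-570, 0), -1), Add(44, -570, 0)), -107216) = Add(Mul(Pow(-570, -1), -526), -107216) = Add(Mul(Rational(-1, 570), -526), -107216) = Add(Rational(263, 285), -107216) = Rational(-30556297, 285)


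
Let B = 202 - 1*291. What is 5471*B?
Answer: -486919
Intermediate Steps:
B = -89 (B = 202 - 291 = -89)
5471*B = 5471*(-89) = -486919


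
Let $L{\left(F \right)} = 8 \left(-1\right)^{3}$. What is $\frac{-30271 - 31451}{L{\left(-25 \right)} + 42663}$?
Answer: $- \frac{61722}{42655} \approx -1.447$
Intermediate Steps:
$L{\left(F \right)} = -8$ ($L{\left(F \right)} = 8 \left(-1\right) = -8$)
$\frac{-30271 - 31451}{L{\left(-25 \right)} + 42663} = \frac{-30271 - 31451}{-8 + 42663} = - \frac{61722}{42655}$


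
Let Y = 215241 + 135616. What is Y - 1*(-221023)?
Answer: 571880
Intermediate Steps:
Y = 350857
Y - 1*(-221023) = 350857 - 1*(-221023) = 350857 + 221023 = 571880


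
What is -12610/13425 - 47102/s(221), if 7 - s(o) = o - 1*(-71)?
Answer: 1676668/10203 ≈ 164.33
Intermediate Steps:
s(o) = -64 - o (s(o) = 7 - (o - 1*(-71)) = 7 - (o + 71) = 7 - (71 + o) = 7 + (-71 - o) = -64 - o)
-12610/13425 - 47102/s(221) = -12610/13425 - 47102/(-64 - 1*221) = -12610*1/13425 - 47102/(-64 - 221) = -2522/2685 - 47102/(-285) = -2522/2685 - 47102*(-1/285) = -2522/2685 + 47102/285 = 1676668/10203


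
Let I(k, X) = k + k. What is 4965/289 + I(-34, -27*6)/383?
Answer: 1881943/110687 ≈ 17.002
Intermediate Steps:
I(k, X) = 2*k
4965/289 + I(-34, -27*6)/383 = 4965/289 + (2*(-34))/383 = 4965*(1/289) - 68*1/383 = 4965/289 - 68/383 = 1881943/110687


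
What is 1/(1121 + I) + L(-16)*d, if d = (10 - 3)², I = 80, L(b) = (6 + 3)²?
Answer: 4766770/1201 ≈ 3969.0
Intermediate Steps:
L(b) = 81 (L(b) = 9² = 81)
d = 49 (d = 7² = 49)
1/(1121 + I) + L(-16)*d = 1/(1121 + 80) + 81*49 = 1/1201 + 3969 = 4766770/1201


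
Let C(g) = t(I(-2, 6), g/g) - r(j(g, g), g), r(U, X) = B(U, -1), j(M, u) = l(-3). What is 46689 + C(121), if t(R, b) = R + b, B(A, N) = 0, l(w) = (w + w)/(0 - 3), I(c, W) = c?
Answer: 46688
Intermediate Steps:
l(w) = -2*w/3 (l(w) = (2*w)/(-3) = (2*w)*(-1/3) = -2*w/3)
j(M, u) = 2 (j(M, u) = -2/3*(-3) = 2)
r(U, X) = 0
C(g) = -1 (C(g) = (-2 + g/g) - 1*0 = (-2 + 1) + 0 = -1 + 0 = -1)
46689 + C(121) = 46689 - 1 = 46688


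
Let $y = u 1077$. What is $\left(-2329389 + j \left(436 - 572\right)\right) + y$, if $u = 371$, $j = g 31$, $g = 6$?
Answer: $-1955118$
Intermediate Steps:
$j = 186$ ($j = 6 \cdot 31 = 186$)
$y = 399567$ ($y = 371 \cdot 1077 = 399567$)
$\left(-2329389 + j \left(436 - 572\right)\right) + y = \left(-2329389 + 186 \left(436 - 572\right)\right) + 399567 = \left(-2329389 + 186 \left(-136\right)\right) + 399567 = \left(-2329389 - 25296\right) + 399567 = -2354685 + 399567 = -1955118$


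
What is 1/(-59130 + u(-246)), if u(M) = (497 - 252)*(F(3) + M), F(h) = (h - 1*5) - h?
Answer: -1/120625 ≈ -8.2902e-6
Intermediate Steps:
F(h) = -5 (F(h) = (h - 5) - h = (-5 + h) - h = -5)
u(M) = -1225 + 245*M (u(M) = (497 - 252)*(-5 + M) = 245*(-5 + M) = -1225 + 245*M)
1/(-59130 + u(-246)) = 1/(-59130 + (-1225 + 245*(-246))) = 1/(-59130 + (-1225 - 60270)) = 1/(-59130 - 61495) = 1/(-120625) = -1/120625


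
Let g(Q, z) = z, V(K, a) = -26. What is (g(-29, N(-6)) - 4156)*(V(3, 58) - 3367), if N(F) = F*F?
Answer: 13979160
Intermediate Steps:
N(F) = F**2
(g(-29, N(-6)) - 4156)*(V(3, 58) - 3367) = ((-6)**2 - 4156)*(-26 - 3367) = (36 - 4156)*(-3393) = -4120*(-3393) = 13979160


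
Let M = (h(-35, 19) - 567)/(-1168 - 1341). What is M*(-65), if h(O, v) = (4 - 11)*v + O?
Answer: -3675/193 ≈ -19.041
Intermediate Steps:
h(O, v) = O - 7*v (h(O, v) = -7*v + O = O - 7*v)
M = 735/2509 (M = ((-35 - 7*19) - 567)/(-1168 - 1341) = ((-35 - 133) - 567)/(-2509) = (-168 - 567)*(-1/2509) = -735*(-1/2509) = 735/2509 ≈ 0.29295)
M*(-65) = (735/2509)*(-65) = -3675/193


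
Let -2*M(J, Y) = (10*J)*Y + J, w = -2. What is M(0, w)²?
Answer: 0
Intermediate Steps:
M(J, Y) = -J/2 - 5*J*Y (M(J, Y) = -((10*J)*Y + J)/2 = -(10*J*Y + J)/2 = -(J + 10*J*Y)/2 = -J/2 - 5*J*Y)
M(0, w)² = (-½*0*(1 + 10*(-2)))² = (-½*0*(1 - 20))² = (-½*0*(-19))² = 0² = 0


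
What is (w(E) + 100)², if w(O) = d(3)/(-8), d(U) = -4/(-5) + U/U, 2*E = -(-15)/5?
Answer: 15928081/1600 ≈ 9955.0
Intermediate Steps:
E = 3/2 (E = (-(-15)/5)/2 = (-3*(-1))/2 = (½)*3 = 3/2 ≈ 1.5000)
d(U) = 9/5 (d(U) = -4*(-⅕) + 1 = ⅘ + 1 = 9/5)
w(O) = -9/40 (w(O) = (9/5)/(-8) = (9/5)*(-⅛) = -9/40)
(w(E) + 100)² = (-9/40 + 100)² = (3991/40)² = 15928081/1600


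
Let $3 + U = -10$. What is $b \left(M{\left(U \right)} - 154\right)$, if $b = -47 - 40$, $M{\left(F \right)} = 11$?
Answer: $12441$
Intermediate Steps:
$U = -13$ ($U = -3 - 10 = -13$)
$b = -87$ ($b = -47 - 40 = -87$)
$b \left(M{\left(U \right)} - 154\right) = - 87 \left(11 - 154\right) = \left(-87\right) \left(-143\right) = 12441$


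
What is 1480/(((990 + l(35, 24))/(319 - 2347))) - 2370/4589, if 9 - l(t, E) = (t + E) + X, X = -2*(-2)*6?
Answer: -3443944770/1050881 ≈ -3277.2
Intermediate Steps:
X = 24 (X = 4*6 = 24)
l(t, E) = -15 - E - t (l(t, E) = 9 - ((t + E) + 24) = 9 - ((E + t) + 24) = 9 - (24 + E + t) = 9 + (-24 - E - t) = -15 - E - t)
1480/(((990 + l(35, 24))/(319 - 2347))) - 2370/4589 = 1480/(((990 + (-15 - 1*24 - 1*35))/(319 - 2347))) - 2370/4589 = 1480/(((990 + (-15 - 24 - 35))/(-2028))) - 2370*1/4589 = 1480/(((990 - 74)*(-1/2028))) - 2370/4589 = 1480/((916*(-1/2028))) - 2370/4589 = 1480/(-229/507) - 2370/4589 = 1480*(-507/229) - 2370/4589 = -750360/229 - 2370/4589 = -3443944770/1050881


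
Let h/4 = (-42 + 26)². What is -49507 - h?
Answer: -50531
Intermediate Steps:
h = 1024 (h = 4*(-42 + 26)² = 4*(-16)² = 4*256 = 1024)
-49507 - h = -49507 - 1*1024 = -49507 - 1024 = -50531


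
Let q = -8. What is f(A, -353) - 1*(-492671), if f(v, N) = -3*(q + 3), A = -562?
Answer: 492686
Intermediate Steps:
f(v, N) = 15 (f(v, N) = -3*(-8 + 3) = -3*(-5) = 15)
f(A, -353) - 1*(-492671) = 15 - 1*(-492671) = 15 + 492671 = 492686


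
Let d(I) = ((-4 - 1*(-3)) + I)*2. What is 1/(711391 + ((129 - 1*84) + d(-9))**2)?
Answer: 1/712016 ≈ 1.4045e-6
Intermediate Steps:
d(I) = -2 + 2*I (d(I) = ((-4 + 3) + I)*2 = (-1 + I)*2 = -2 + 2*I)
1/(711391 + ((129 - 1*84) + d(-9))**2) = 1/(711391 + ((129 - 1*84) + (-2 + 2*(-9)))**2) = 1/(711391 + ((129 - 84) + (-2 - 18))**2) = 1/(711391 + (45 - 20)**2) = 1/(711391 + 25**2) = 1/(711391 + 625) = 1/712016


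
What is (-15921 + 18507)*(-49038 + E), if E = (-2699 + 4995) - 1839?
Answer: -125630466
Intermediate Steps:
E = 457 (E = 2296 - 1839 = 457)
(-15921 + 18507)*(-49038 + E) = (-15921 + 18507)*(-49038 + 457) = 2586*(-48581) = -125630466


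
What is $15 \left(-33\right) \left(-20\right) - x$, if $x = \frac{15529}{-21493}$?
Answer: $\frac{212796229}{21493} \approx 9900.7$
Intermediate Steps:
$x = - \frac{15529}{21493}$ ($x = 15529 \left(- \frac{1}{21493}\right) = - \frac{15529}{21493} \approx -0.72251$)
$15 \left(-33\right) \left(-20\right) - x = 15 \left(-33\right) \left(-20\right) - - \frac{15529}{21493} = \left(-495\right) \left(-20\right) + \frac{15529}{21493} = 9900 + \frac{15529}{21493} = \frac{212796229}{21493}$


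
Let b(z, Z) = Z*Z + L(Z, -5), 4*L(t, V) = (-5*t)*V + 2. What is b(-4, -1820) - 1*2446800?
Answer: 1708451/2 ≈ 8.5423e+5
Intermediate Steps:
L(t, V) = ½ - 5*V*t/4 (L(t, V) = ((-5*t)*V + 2)/4 = (-5*V*t + 2)/4 = (2 - 5*V*t)/4 = ½ - 5*V*t/4)
b(z, Z) = ½ + Z² + 25*Z/4 (b(z, Z) = Z*Z + (½ - 5/4*(-5)*Z) = Z² + (½ + 25*Z/4) = ½ + Z² + 25*Z/4)
b(-4, -1820) - 1*2446800 = (½ + (-1820)² + (25/4)*(-1820)) - 1*2446800 = (½ + 3312400 - 11375) - 2446800 = 6602051/2 - 2446800 = 1708451/2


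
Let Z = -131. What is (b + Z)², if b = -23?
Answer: 23716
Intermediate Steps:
(b + Z)² = (-23 - 131)² = (-154)² = 23716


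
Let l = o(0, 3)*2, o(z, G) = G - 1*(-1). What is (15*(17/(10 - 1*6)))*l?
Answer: 510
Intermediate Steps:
o(z, G) = 1 + G (o(z, G) = G + 1 = 1 + G)
l = 8 (l = (1 + 3)*2 = 4*2 = 8)
(15*(17/(10 - 1*6)))*l = (15*(17/(10 - 1*6)))*8 = (15*(17/(10 - 6)))*8 = (15*(17/4))*8 = (255/4)*8 = 510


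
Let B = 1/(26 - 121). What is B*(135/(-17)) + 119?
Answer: 38464/323 ≈ 119.08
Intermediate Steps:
B = -1/95 (B = 1/(-95) = -1/95 ≈ -0.010526)
B*(135/(-17)) + 119 = -27/(19*(-17)) + 119 = -27*(-1)/(19*17) + 119 = -1/95*(-135/17) + 119 = 27/323 + 119 = 38464/323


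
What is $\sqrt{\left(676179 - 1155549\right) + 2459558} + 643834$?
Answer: $643834 + 14 \sqrt{10103} \approx 6.4524 \cdot 10^{5}$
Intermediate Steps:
$\sqrt{\left(676179 - 1155549\right) + 2459558} + 643834 = \sqrt{-479370 + 2459558} + 643834 = \sqrt{1980188} + 643834 = 14 \sqrt{10103} + 643834 = 643834 + 14 \sqrt{10103}$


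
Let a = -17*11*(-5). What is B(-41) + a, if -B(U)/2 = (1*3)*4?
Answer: 911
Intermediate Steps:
B(U) = -24 (B(U) = -2*1*3*4 = -6*4 = -2*12 = -24)
a = 935 (a = -187*(-5) = 935)
B(-41) + a = -24 + 935 = 911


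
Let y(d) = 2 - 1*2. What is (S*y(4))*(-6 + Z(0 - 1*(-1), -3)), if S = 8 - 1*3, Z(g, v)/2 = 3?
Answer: 0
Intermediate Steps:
Z(g, v) = 6 (Z(g, v) = 2*3 = 6)
y(d) = 0 (y(d) = 2 - 2 = 0)
S = 5 (S = 8 - 3 = 5)
(S*y(4))*(-6 + Z(0 - 1*(-1), -3)) = (5*0)*(-6 + 6) = 0*0 = 0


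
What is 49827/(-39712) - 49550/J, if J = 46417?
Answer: -251797027/108430112 ≈ -2.3222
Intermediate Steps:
49827/(-39712) - 49550/J = 49827/(-39712) - 49550/46417 = 49827*(-1/39712) - 49550*1/46417 = -2931/2336 - 49550/46417 = -251797027/108430112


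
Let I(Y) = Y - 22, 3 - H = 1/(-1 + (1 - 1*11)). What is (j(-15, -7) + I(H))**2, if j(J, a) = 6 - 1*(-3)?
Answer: 11881/121 ≈ 98.190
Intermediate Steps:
j(J, a) = 9 (j(J, a) = 6 + 3 = 9)
H = 34/11 (H = 3 - 1/(-1 + (1 - 1*11)) = 3 - 1/(-1 + (1 - 11)) = 3 - 1/(-1 - 10) = 3 - 1/(-11) = 3 - 1*(-1/11) = 3 + 1/11 = 34/11 ≈ 3.0909)
I(Y) = -22 + Y
(j(-15, -7) + I(H))**2 = (9 + (-22 + 34/11))**2 = (9 - 208/11)**2 = (-109/11)**2 = 11881/121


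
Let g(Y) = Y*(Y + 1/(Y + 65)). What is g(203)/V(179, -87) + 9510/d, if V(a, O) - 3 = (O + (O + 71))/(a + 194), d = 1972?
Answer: 2031557016855/134237984 ≈ 15134.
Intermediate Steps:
g(Y) = Y*(Y + 1/(65 + Y))
V(a, O) = 3 + (71 + 2*O)/(194 + a) (V(a, O) = 3 + (O + (O + 71))/(a + 194) = 3 + (O + (71 + O))/(194 + a) = 3 + (71 + 2*O)/(194 + a))
g(203)/V(179, -87) + 9510/d = (203*(1 + 203² + 65*203)/(65 + 203))/(((653 + 2*(-87) + 3*179)/(194 + 179))) + 9510/1972 = (203*(1 + 41209 + 13195)/268)/(((653 - 174 + 537)/373)) + 9510*(1/1972) = (203*(1/268)*54405)/(((1/373)*1016)) + 4755/986 = 11044215/(268*(1016/373)) + 4755/986 = (11044215/268)*(373/1016) + 4755/986 = 4119492195/272288 + 4755/986 = 2031557016855/134237984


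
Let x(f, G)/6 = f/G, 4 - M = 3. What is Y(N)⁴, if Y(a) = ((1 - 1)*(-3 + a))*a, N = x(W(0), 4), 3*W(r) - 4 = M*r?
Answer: 0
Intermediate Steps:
M = 1 (M = 4 - 1*3 = 4 - 3 = 1)
W(r) = 4/3 + r/3 (W(r) = 4/3 + (1*r)/3 = 4/3 + r/3)
x(f, G) = 6*f/G (x(f, G) = 6*(f/G) = 6*f/G)
N = 2 (N = 6*(4/3 + (⅓)*0)/4 = 6*(4/3 + 0)*(¼) = 6*(4/3)*(¼) = 2)
Y(a) = 0 (Y(a) = (0*(-3 + a))*a = 0*a = 0)
Y(N)⁴ = 0⁴ = 0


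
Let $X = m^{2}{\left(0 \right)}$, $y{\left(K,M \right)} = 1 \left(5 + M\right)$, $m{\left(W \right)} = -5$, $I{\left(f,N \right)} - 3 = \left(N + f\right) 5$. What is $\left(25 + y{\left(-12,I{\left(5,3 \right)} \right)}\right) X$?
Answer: $1825$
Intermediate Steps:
$I{\left(f,N \right)} = 3 + 5 N + 5 f$ ($I{\left(f,N \right)} = 3 + \left(N + f\right) 5 = 3 + \left(5 N + 5 f\right) = 3 + 5 N + 5 f$)
$y{\left(K,M \right)} = 5 + M$
$X = 25$ ($X = \left(-5\right)^{2} = 25$)
$\left(25 + y{\left(-12,I{\left(5,3 \right)} \right)}\right) X = \left(25 + \left(5 + \left(3 + 5 \cdot 3 + 5 \cdot 5\right)\right)\right) 25 = \left(25 + \left(5 + \left(3 + 15 + 25\right)\right)\right) 25 = \left(25 + \left(5 + 43\right)\right) 25 = \left(25 + 48\right) 25 = 73 \cdot 25 = 1825$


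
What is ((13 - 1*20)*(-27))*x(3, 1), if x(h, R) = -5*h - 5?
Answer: -3780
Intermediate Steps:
x(h, R) = -5 - 5*h
((13 - 1*20)*(-27))*x(3, 1) = ((13 - 1*20)*(-27))*(-5 - 5*3) = ((13 - 20)*(-27))*(-5 - 15) = -7*(-27)*(-20) = 189*(-20) = -3780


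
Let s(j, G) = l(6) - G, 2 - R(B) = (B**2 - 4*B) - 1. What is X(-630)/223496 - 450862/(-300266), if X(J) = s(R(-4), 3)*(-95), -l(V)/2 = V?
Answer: 50596866301/33554124968 ≈ 1.5079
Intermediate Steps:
l(V) = -2*V
R(B) = 3 - B**2 + 4*B (R(B) = 2 - ((B**2 - 4*B) - 1) = 2 - (-1 + B**2 - 4*B) = 2 + (1 - B**2 + 4*B) = 3 - B**2 + 4*B)
s(j, G) = -12 - G (s(j, G) = -2*6 - G = -12 - G)
X(J) = 1425 (X(J) = (-12 - 1*3)*(-95) = (-12 - 3)*(-95) = -15*(-95) = 1425)
X(-630)/223496 - 450862/(-300266) = 1425/223496 - 450862/(-300266) = 1425*(1/223496) - 450862*(-1/300266) = 1425/223496 + 225431/150133 = 50596866301/33554124968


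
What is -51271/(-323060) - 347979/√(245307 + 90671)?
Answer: 51271/323060 - 347979*√335978/335978 ≈ -600.18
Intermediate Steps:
-51271/(-323060) - 347979/√(245307 + 90671) = -51271*(-1/323060) - 347979*√335978/335978 = 51271/323060 - 347979*√335978/335978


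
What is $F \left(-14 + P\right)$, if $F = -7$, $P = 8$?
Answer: $42$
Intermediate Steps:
$F \left(-14 + P\right) = - 7 \left(-14 + 8\right) = \left(-7\right) \left(-6\right) = 42$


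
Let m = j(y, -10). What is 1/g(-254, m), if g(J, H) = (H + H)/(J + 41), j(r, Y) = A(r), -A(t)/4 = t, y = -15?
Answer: -71/40 ≈ -1.7750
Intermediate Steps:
A(t) = -4*t
j(r, Y) = -4*r
m = 60 (m = -4*(-15) = 60)
g(J, H) = 2*H/(41 + J) (g(J, H) = (2*H)/(41 + J) = 2*H/(41 + J))
1/g(-254, m) = 1/(2*60/(41 - 254)) = 1/(2*60/(-213)) = 1/(2*60*(-1/213)) = 1/(-40/71) = -71/40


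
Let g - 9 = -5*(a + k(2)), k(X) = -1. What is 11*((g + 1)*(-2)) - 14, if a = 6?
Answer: 316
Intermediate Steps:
g = -16 (g = 9 - 5*(6 - 1) = 9 - 5*5 = 9 - 25 = -16)
11*((g + 1)*(-2)) - 14 = 11*((-16 + 1)*(-2)) - 14 = 11*(-15*(-2)) - 14 = 11*30 - 14 = 330 - 14 = 316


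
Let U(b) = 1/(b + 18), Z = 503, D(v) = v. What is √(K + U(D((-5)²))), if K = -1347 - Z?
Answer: I*√3420607/43 ≈ 43.011*I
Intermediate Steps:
U(b) = 1/(18 + b)
K = -1850 (K = -1347 - 1*503 = -1347 - 503 = -1850)
√(K + U(D((-5)²))) = √(-1850 + 1/(18 + (-5)²)) = √(-1850 + 1/(18 + 25)) = √(-1850 + 1/43) = √(-79549/43) = I*√3420607/43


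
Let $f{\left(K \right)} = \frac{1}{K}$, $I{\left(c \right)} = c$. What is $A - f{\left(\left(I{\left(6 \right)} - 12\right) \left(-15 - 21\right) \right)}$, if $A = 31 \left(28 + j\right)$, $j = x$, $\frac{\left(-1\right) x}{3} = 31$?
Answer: $- \frac{435241}{216} \approx -2015.0$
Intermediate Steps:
$x = -93$ ($x = \left(-3\right) 31 = -93$)
$j = -93$
$A = -2015$ ($A = 31 \left(28 - 93\right) = 31 \left(-65\right) = -2015$)
$A - f{\left(\left(I{\left(6 \right)} - 12\right) \left(-15 - 21\right) \right)} = -2015 - \frac{1}{\left(6 - 12\right) \left(-15 - 21\right)} = -2015 - \frac{1}{\left(-6\right) \left(-36\right)} = -2015 - \frac{1}{216} = - \frac{435241}{216}$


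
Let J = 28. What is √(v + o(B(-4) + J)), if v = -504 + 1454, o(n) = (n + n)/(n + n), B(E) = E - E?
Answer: √951 ≈ 30.838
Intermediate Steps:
B(E) = 0
o(n) = 1 (o(n) = (2*n)/((2*n)) = (2*n)*(1/(2*n)) = 1)
v = 950
√(v + o(B(-4) + J)) = √(950 + 1) = √951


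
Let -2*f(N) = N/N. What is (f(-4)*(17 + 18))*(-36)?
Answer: 630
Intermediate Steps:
f(N) = -1/2 (f(N) = -N/(2*N) = -1/2*1 = -1/2)
(f(-4)*(17 + 18))*(-36) = -(17 + 18)/2*(-36) = -1/2*35*(-36) = -35/2*(-36) = 630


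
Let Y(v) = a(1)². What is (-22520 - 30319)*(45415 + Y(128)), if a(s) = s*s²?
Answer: -2399736024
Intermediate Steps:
a(s) = s³
Y(v) = 1 (Y(v) = (1³)² = 1² = 1)
(-22520 - 30319)*(45415 + Y(128)) = (-22520 - 30319)*(45415 + 1) = -52839*45416 = -2399736024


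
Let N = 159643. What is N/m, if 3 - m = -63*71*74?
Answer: 159643/331005 ≈ 0.48230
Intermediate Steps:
m = 331005 (m = 3 - (-63*71)*74 = 3 - (-4473)*74 = 3 - 1*(-331002) = 3 + 331002 = 331005)
N/m = 159643/331005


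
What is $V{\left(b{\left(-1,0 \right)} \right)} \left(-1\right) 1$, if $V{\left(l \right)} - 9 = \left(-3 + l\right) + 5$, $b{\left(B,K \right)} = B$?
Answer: $-10$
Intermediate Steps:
$V{\left(l \right)} = 11 + l$ ($V{\left(l \right)} = 9 + \left(\left(-3 + l\right) + 5\right) = 9 + \left(2 + l\right) = 11 + l$)
$V{\left(b{\left(-1,0 \right)} \right)} \left(-1\right) 1 = \left(11 - 1\right) \left(-1\right) 1 = 10 \left(-1\right) 1 = \left(-10\right) 1 = -10$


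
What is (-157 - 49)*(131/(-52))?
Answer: 13493/26 ≈ 518.96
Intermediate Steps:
(-157 - 49)*(131/(-52)) = -26986*(-1)/52 = -206*(-131/52) = 13493/26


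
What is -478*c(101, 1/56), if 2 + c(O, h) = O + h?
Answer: -1325255/28 ≈ -47331.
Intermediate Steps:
c(O, h) = -2 + O + h (c(O, h) = -2 + (O + h) = -2 + O + h)
-478*c(101, 1/56) = -478*(-2 + 101 + 1/56) = -478*5545/56 = -1325255/28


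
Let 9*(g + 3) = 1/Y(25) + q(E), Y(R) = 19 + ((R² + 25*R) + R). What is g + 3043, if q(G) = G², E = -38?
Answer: 37272377/11646 ≈ 3200.4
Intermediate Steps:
Y(R) = 19 + R² + 26*R (Y(R) = 19 + (R² + 26*R) = 19 + R² + 26*R)
g = 1833599/11646 (g = -3 + (1/(19 + 25² + 26*25) + (-38)²)/9 = -3 + (1/(19 + 625 + 650) + 1444)/9 = -3 + (1/1294 + 1444)/9 = -3 + (⅑)*(1868537/1294) = -3 + 1868537/11646 = 1833599/11646 ≈ 157.44)
g + 3043 = 1833599/11646 + 3043 = 37272377/11646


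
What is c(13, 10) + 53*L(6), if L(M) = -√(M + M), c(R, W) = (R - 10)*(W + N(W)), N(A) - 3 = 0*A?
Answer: 39 - 106*√3 ≈ -144.60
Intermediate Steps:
N(A) = 3 (N(A) = 3 + 0*A = 3 + 0 = 3)
c(R, W) = (-10 + R)*(3 + W) (c(R, W) = (R - 10)*(W + 3) = (-10 + R)*(3 + W))
L(M) = -√2*√M (L(M) = -√(2*M) = -√2*√M)
c(13, 10) + 53*L(6) = (-30 - 10*10 + 3*13 + 13*10) + 53*(-√2*√6) = (-30 - 100 + 39 + 130) + 53*(-2*√3) = 39 - 106*√3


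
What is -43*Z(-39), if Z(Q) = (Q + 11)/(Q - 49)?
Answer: -301/22 ≈ -13.682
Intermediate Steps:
Z(Q) = (11 + Q)/(-49 + Q)
-43*Z(-39) = -43*(11 - 39)/(-49 - 39) = -43*(-28)/(-88) = -(-43)*(-28)/88 = -43*7/22 = -301/22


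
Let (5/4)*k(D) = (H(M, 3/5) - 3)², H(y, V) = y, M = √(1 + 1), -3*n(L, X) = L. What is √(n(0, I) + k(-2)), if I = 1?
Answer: 2*√5*(3 - √2)/5 ≈ 1.4184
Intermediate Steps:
n(L, X) = -L/3
M = √2 ≈ 1.4142
k(D) = 4*(-3 + √2)²/5 (k(D) = 4*(√2 - 3)²/5 = 4*(-3 + √2)²/5)
√(n(0, I) + k(-2)) = √(-⅓*0 + (44/5 - 24*√2/5)) = √(0 + (44/5 - 24*√2/5)) = √(44/5 - 24*√2/5)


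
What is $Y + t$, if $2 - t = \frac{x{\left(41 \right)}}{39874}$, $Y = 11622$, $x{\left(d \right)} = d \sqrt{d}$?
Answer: $11624 - \frac{41 \sqrt{41}}{39874} \approx 11624.0$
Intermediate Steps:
$x{\left(d \right)} = d^{\frac{3}{2}}$
$t = 2 - \frac{41 \sqrt{41}}{39874}$ ($t = 2 - \frac{41^{\frac{3}{2}}}{39874} = 2 - 41 \sqrt{41} \cdot \frac{1}{39874} = 2 - \frac{41 \sqrt{41}}{39874} \approx 1.9934$)
$Y + t = 11622 + \left(2 - \frac{41 \sqrt{41}}{39874}\right) = 11624 - \frac{41 \sqrt{41}}{39874}$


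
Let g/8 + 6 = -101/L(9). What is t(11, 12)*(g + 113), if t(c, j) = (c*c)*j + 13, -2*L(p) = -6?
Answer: -898045/3 ≈ -2.9935e+5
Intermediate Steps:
L(p) = 3 (L(p) = -½*(-6) = 3)
t(c, j) = 13 + j*c² (t(c, j) = c²*j + 13 = j*c² + 13 = 13 + j*c²)
g = -952/3 (g = -48 + 8*(-101/3) = -48 - 808/3 = -952/3 ≈ -317.33)
t(11, 12)*(g + 113) = (13 + 12*11²)*(-952/3 + 113) = (13 + 12*121)*(-613/3) = (13 + 1452)*(-613/3) = 1465*(-613/3) = -898045/3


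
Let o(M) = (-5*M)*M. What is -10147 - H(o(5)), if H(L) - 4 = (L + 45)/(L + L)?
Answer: -253783/25 ≈ -10151.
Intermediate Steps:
o(M) = -5*M**2
H(L) = 4 + (45 + L)/(2*L) (H(L) = 4 + (L + 45)/(L + L) = 4 + (45 + L)/((2*L)) = 4 + (45 + L)*(1/(2*L)) = 4 + (45 + L)/(2*L))
-10147 - H(o(5)) = -10147 - 9*(5 - 5*5**2)/(2*((-5*5**2))) = -10147 - 9*(5 - 5*25)/(2*((-5*25))) = -10147 - 9*(5 - 125)/(2*(-125)) = -10147 - 9*(-1)*(-120)/(2*125) = -10147 - 1*108/25 = -10147 - 108/25 = -253783/25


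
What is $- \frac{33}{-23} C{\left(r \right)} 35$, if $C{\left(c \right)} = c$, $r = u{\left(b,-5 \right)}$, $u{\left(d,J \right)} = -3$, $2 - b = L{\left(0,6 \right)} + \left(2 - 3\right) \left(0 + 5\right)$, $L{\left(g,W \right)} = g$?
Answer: $- \frac{3465}{23} \approx -150.65$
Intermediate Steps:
$b = 7$ ($b = 2 - \left(0 + \left(2 - 3\right) \left(0 + 5\right)\right) = 2 - \left(0 - 5\right) = 2 - -5 = 2 + 5 = 7$)
$r = -3$
$- \frac{33}{-23} C{\left(r \right)} 35 = - \frac{33}{-23} \left(-3\right) 35 = \left(-33\right) \left(- \frac{1}{23}\right) \left(-3\right) 35 = \frac{33}{23} \left(-3\right) 35 = \left(- \frac{99}{23}\right) 35 = - \frac{3465}{23}$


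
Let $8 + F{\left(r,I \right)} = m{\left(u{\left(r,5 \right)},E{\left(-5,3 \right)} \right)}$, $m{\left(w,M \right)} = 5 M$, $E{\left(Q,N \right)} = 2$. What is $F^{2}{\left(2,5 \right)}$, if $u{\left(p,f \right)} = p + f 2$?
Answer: $4$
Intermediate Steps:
$u{\left(p,f \right)} = p + 2 f$
$F{\left(r,I \right)} = 2$ ($F{\left(r,I \right)} = -8 + 5 \cdot 2 = -8 + 10 = 2$)
$F^{2}{\left(2,5 \right)} = 2^{2} = 4$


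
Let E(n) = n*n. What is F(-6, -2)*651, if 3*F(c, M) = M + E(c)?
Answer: 7378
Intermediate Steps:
E(n) = n²
F(c, M) = M/3 + c²/3 (F(c, M) = (M + c²)/3 = M/3 + c²/3)
F(-6, -2)*651 = ((⅓)*(-2) + (⅓)*(-6)²)*651 = (-⅔ + (⅓)*36)*651 = (-⅔ + 12)*651 = (34/3)*651 = 7378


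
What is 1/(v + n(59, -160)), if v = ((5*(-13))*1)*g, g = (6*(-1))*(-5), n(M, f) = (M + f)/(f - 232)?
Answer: -392/764299 ≈ -0.00051289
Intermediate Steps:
n(M, f) = (M + f)/(-232 + f)
g = 30 (g = -6*(-5) = 30)
v = -1950 (v = ((5*(-13))*1)*30 = -65*1*30 = -65*30 = -1950)
1/(v + n(59, -160)) = 1/(-1950 + (59 - 160)/(-232 - 160)) = 1/(-1950 - 101/(-392)) = 1/(-1950 - 1/392*(-101)) = 1/(-1950 + 101/392) = 1/(-764299/392) = -392/764299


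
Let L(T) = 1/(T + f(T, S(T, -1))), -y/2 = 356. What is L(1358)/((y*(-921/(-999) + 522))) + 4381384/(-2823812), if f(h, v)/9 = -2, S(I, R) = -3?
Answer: -181977293413055789/117284781293645920 ≈ -1.5516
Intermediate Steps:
y = -712 (y = -2*356 = -712)
f(h, v) = -18 (f(h, v) = 9*(-2) = -18)
L(T) = 1/(-18 + T) (L(T) = 1/(T - 18) = 1/(-18 + T))
L(1358)/((y*(-921/(-999) + 522))) + 4381384/(-2823812) = 1/((-18 + 1358)*((-712*(-921/(-999) + 522)))) + 4381384/(-2823812) = 1/(1340*((-712*(-921*(-1/999) + 522)))) + 4381384*(-1/2823812) = 1/(1340*((-712*(307/333 + 522)))) - 1095346/705953 = 1/(1340*((-712*174133/333))) - 1095346/705953 = 1/(1340*(-123982696/333)) - 1095346/705953 = (1/1340)*(-333/123982696) - 1095346/705953 = -333/166136812640 - 1095346/705953 = -181977293413055789/117284781293645920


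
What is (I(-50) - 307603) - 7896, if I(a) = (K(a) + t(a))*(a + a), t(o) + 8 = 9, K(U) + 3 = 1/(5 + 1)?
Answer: -945947/3 ≈ -3.1532e+5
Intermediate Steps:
K(U) = -17/6 (K(U) = -3 + 1/(5 + 1) = -3 + 1/6 = -17/6)
t(o) = 1 (t(o) = -8 + 9 = 1)
I(a) = -11*a/3 (I(a) = (-17/6 + 1)*(a + a) = -11*a/3)
(I(-50) - 307603) - 7896 = (-11/3*(-50) - 307603) - 7896 = (550/3 - 307603) - 7896 = -922259/3 - 7896 = -945947/3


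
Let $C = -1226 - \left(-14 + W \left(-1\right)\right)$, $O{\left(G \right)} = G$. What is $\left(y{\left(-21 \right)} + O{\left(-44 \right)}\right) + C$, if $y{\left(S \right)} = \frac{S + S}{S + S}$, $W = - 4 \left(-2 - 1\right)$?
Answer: $-1243$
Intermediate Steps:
$W = 12$ ($W = \left(-4\right) \left(-3\right) = 12$)
$y{\left(S \right)} = 1$ ($y{\left(S \right)} = \frac{2 S}{2 S} = 2 S \frac{1}{2 S} = 1$)
$C = -1200$ ($C = -1226 - \left(-14 + 12 \left(-1\right)\right) = -1226 - \left(-14 - 12\right) = -1226 - -26 = -1226 + 26 = -1200$)
$\left(y{\left(-21 \right)} + O{\left(-44 \right)}\right) + C = \left(1 - 44\right) - 1200 = -43 - 1200 = -1243$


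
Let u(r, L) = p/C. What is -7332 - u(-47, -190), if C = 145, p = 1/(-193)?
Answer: -205186019/27985 ≈ -7332.0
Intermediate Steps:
p = -1/193 ≈ -0.0051813
u(r, L) = -1/27985 (u(r, L) = -1/193/145 = -1/193*1/145 = -1/27985)
-7332 - u(-47, -190) = -7332 - 1*(-1/27985) = -7332 + 1/27985 = -205186019/27985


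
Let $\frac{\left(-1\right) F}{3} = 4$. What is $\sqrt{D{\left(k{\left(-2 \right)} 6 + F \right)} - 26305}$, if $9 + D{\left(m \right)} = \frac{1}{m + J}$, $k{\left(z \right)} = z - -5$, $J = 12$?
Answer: $\frac{i \sqrt{947302}}{6} \approx 162.22 i$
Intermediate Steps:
$k{\left(z \right)} = 5 + z$ ($k{\left(z \right)} = z + 5 = 5 + z$)
$F = -12$ ($F = \left(-3\right) 4 = -12$)
$D{\left(m \right)} = -9 + \frac{1}{12 + m}$ ($D{\left(m \right)} = -9 + \frac{1}{m + 12} = -9 + \frac{1}{12 + m}$)
$\sqrt{D{\left(k{\left(-2 \right)} 6 + F \right)} - 26305} = \sqrt{\frac{-107 - 9 \left(\left(5 - 2\right) 6 - 12\right)}{12 - \left(12 - \left(5 - 2\right) 6\right)} - 26305} = \sqrt{\frac{-107 - 9 \left(3 \cdot 6 - 12\right)}{12 + \left(3 \cdot 6 - 12\right)} - 26305} = \sqrt{\frac{-107 - 9 \left(18 - 12\right)}{12 + \left(18 - 12\right)} - 26305} = \sqrt{\frac{-107 - 54}{12 + 6} - 26305} = \sqrt{\frac{-107 - 54}{18} - 26305} = \sqrt{\frac{1}{18} \left(-161\right) - 26305} = \sqrt{- \frac{161}{18} - 26305} = \sqrt{- \frac{473651}{18}} = \frac{i \sqrt{947302}}{6}$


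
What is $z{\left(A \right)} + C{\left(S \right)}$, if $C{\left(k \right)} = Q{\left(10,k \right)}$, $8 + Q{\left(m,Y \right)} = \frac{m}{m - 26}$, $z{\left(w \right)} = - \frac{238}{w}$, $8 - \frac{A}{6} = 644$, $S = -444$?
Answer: $- \frac{32675}{3816} \approx -8.5626$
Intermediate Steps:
$A = -3816$ ($A = 48 - 3864 = -3816$)
$Q{\left(m,Y \right)} = -8 + \frac{m}{-26 + m}$ ($Q{\left(m,Y \right)} = -8 + \frac{m}{m - 26} = -8 + \frac{m}{-26 + m}$)
$C{\left(k \right)} = - \frac{69}{8}$ ($C{\left(k \right)} = \frac{208 - 70}{-26 + 10} = \frac{208 - 70}{-16} = \left(- \frac{1}{16}\right) 138 = - \frac{69}{8}$)
$z{\left(A \right)} + C{\left(S \right)} = - \frac{238}{-3816} - \frac{69}{8} = \left(-238\right) \left(- \frac{1}{3816}\right) - \frac{69}{8} = \frac{119}{1908} - \frac{69}{8} = - \frac{32675}{3816}$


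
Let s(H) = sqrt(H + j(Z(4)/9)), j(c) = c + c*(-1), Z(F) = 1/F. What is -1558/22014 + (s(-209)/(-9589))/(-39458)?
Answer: -779/11007 + I*sqrt(209)/378362762 ≈ -0.070773 + 3.8209e-8*I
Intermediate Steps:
j(c) = 0 (j(c) = c - c = 0)
s(H) = sqrt(H) (s(H) = sqrt(H + 0) = sqrt(H))
-1558/22014 + (s(-209)/(-9589))/(-39458) = -1558/22014 + (sqrt(-209)/(-9589))/(-39458) = -1558*1/22014 + ((I*sqrt(209))*(-1/9589))*(-1/39458) = -779/11007 - I*sqrt(209)/9589*(-1/39458) = -779/11007 + I*sqrt(209)/378362762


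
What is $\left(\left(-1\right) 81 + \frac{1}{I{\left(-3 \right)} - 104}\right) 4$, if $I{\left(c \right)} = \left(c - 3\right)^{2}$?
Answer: $- \frac{5509}{17} \approx -324.06$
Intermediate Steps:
$I{\left(c \right)} = \left(-3 + c\right)^{2}$
$\left(\left(-1\right) 81 + \frac{1}{I{\left(-3 \right)} - 104}\right) 4 = \left(\left(-1\right) 81 + \frac{1}{\left(-3 - 3\right)^{2} - 104}\right) 4 = \left(-81 + \frac{1}{\left(-6\right)^{2} - 104}\right) 4 = \left(-81 + \frac{1}{36 - 104}\right) 4 = \left(-81 + \frac{1}{-68}\right) 4 = \left(-81 - \frac{1}{68}\right) 4 = \left(- \frac{5509}{68}\right) 4 = - \frac{5509}{17}$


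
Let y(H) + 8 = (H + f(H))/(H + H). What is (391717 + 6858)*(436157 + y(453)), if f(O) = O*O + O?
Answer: 347857526975/2 ≈ 1.7393e+11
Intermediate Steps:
f(O) = O + O² (f(O) = O² + O = O + O²)
y(H) = -8 + (H + H*(1 + H))/(2*H) (y(H) = -8 + (H + H*(1 + H))/(H + H) = -8 + (H + H*(1 + H))/((2*H)) = -8 + (H + H*(1 + H))*(1/(2*H)) = -8 + (H + H*(1 + H))/(2*H))
(391717 + 6858)*(436157 + y(453)) = (391717 + 6858)*(436157 + (-7 + (½)*453)) = 398575*(436157 + (-7 + 453/2)) = 398575*(436157 + 439/2) = 398575*(872753/2) = 347857526975/2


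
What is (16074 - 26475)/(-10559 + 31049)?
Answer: -3467/6830 ≈ -0.50761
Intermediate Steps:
(16074 - 26475)/(-10559 + 31049) = -10401/20490 = -10401*1/20490 = -3467/6830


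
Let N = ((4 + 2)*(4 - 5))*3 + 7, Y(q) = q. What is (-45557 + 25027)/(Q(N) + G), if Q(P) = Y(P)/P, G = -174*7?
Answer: 20530/1217 ≈ 16.869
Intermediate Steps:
G = -1218
N = -11 (N = (6*(-1))*3 + 7 = -6*3 + 7 = -18 + 7 = -11)
Q(P) = 1 (Q(P) = P/P = 1)
(-45557 + 25027)/(Q(N) + G) = (-45557 + 25027)/(1 - 1218) = -20530/(-1217) = -20530*(-1/1217) = 20530/1217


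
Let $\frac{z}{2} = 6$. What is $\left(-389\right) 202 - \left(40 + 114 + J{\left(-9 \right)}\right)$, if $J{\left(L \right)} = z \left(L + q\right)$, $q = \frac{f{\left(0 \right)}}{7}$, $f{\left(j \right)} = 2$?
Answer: $- \frac{550392}{7} \approx -78627.0$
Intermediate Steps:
$z = 12$ ($z = 2 \cdot 6 = 12$)
$q = \frac{2}{7} \approx 0.28571$
$J{\left(L \right)} = \frac{24}{7} + 12 L$ ($J{\left(L \right)} = 12 \left(L + \frac{2}{7}\right) = 12 \left(\frac{2}{7} + L\right) = \frac{24}{7} + 12 L$)
$\left(-389\right) 202 - \left(40 + 114 + J{\left(-9 \right)}\right) = \left(-389\right) 202 - \left(\frac{304}{7} - 108 + 114\right) = -78578 - \frac{346}{7} = - \frac{550392}{7}$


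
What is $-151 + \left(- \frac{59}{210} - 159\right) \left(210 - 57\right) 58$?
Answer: $- \frac{49476356}{35} \approx -1.4136 \cdot 10^{6}$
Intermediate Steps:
$-151 + \left(- \frac{59}{210} - 159\right) \left(210 - 57\right) 58 = -151 + \left(\left(-59\right) \frac{1}{210} - 159\right) 153 \cdot 58 = -151 + \left(- \frac{59}{210} - 159\right) 153 \cdot 58 = -151 + \left(- \frac{33449}{210}\right) 153 \cdot 58 = -151 - \frac{49471071}{35} = - \frac{49476356}{35}$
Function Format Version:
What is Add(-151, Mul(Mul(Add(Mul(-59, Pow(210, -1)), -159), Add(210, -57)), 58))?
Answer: Rational(-49476356, 35) ≈ -1.4136e+6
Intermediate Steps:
Add(-151, Mul(Mul(Add(Mul(-59, Pow(210, -1)), -159), Add(210, -57)), 58)) = Add(-151, Mul(Mul(Add(Mul(-59, Rational(1, 210)), -159), 153), 58)) = Add(-151, Mul(Mul(Add(Rational(-59, 210), -159), 153), 58)) = Add(-151, Mul(Mul(Rational(-33449, 210), 153), 58)) = Add(-151, Mul(Rational(-1705899, 70), 58)) = Add(-151, Rational(-49471071, 35)) = Rational(-49476356, 35)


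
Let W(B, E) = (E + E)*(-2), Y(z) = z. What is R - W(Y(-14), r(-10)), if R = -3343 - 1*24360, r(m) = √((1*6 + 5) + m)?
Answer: -27699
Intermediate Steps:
r(m) = √(11 + m) (r(m) = √((6 + 5) + m) = √(11 + m))
W(B, E) = -4*E (W(B, E) = (2*E)*(-2) = -4*E)
R = -27703 (R = -3343 - 24360 = -27703)
R - W(Y(-14), r(-10)) = -27703 - (-4)*√(11 - 10) = -27703 - (-4)*√1 = -27703 - (-4) = -27703 - 1*(-4) = -27703 + 4 = -27699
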